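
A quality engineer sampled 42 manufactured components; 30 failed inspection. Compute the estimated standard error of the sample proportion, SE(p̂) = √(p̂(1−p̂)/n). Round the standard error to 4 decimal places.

With x = 30 successes in n = 42, p̂ = 0.71429.
p̂(1−p̂) = 0.71429·0.28571 = 0.204080.
SE = √(0.204080/42) = √0.004859048 = 0.0697.

SE = 0.0697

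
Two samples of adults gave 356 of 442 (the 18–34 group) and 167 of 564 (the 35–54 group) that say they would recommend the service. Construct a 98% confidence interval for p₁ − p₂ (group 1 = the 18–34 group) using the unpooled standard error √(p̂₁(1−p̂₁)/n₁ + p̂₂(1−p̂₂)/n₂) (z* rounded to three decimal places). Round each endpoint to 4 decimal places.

p̂₁ = 0.80543, p̂₂ = 0.29610, so the observed difference is 0.50933.
SE = √(0.000354553 + 0.000369547) = √0.000724100 = 0.026909.
z* = 2.326 at the 98% level. Margin of error = 0.06259.
CI: 0.50933 ± 0.06259 = (0.4467, 0.5719).

(0.4467, 0.5719)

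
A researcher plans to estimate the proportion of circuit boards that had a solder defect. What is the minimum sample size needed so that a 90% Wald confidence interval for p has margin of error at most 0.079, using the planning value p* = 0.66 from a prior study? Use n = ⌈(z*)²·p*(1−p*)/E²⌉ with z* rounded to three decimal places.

n = 98

For 90% confidence, z* = 1.645.
p*(1−p*) = 0.2244.
Required n before rounding: 2.706025 × 0.2244 / 0.079² = 97.297.
⌈97.297⌉ = 98.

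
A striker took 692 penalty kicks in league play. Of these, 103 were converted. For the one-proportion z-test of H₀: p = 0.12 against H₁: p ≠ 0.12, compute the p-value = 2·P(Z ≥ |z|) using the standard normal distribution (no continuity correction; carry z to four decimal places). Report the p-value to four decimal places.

With x = 103 successes in n = 692, p̂ = 0.14884.
Null standard error: √(0.12·0.88/692) = √0.000152601 = 0.012353.
Test statistic (full precision, shown to 4 dp): z = (103/692 − 0.12)/SE₀ ≈ 2.3349.
From the standard normal, 2·P(Z ≥ |z|) = 0.0195.

p-value = 0.0195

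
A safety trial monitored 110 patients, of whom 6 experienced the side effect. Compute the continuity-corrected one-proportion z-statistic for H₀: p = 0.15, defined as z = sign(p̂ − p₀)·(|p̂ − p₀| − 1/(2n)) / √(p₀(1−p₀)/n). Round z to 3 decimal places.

p̂ = 6/110 = 0.05455. p̂ − p₀ = -0.095455.
1/(2n) = 0.004545.
Corrected numerator: |-0.095455| − 0.004545 = 0.090910.
SE₀ = √(0.15·0.85/110) = 0.034045.
z = (−)0.090910/0.034045 = -2.670.

z = -2.670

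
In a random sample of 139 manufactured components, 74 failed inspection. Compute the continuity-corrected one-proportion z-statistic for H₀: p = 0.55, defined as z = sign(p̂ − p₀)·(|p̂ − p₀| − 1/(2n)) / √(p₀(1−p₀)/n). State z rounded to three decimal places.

z = -0.332

Sample proportion p̂ = 74/139 = 0.53237. p̂ − p₀ = -0.017626.
Continuity correction 1/(2n) = 1/278 = 0.003597.
Corrected numerator: |-0.017626| − 0.003597 = 0.014029.
Null standard error: √(0.55·0.45/139) = √0.001780576 = 0.042197.
z = −0.014029/0.042197 = -0.332.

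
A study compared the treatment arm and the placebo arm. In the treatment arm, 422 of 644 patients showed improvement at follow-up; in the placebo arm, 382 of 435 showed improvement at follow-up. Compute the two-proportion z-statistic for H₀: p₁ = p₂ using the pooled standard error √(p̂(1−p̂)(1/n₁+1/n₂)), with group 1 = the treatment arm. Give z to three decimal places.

p̂₁ = 422/644 = 0.65528, p̂₂ = 382/435 = 0.87816.
Pooled p̂ = (422+382)/(644+435) = 804/1079 = 0.74513.
SE = √[p̂(1−p̂)(1/n₁+1/n₂)] = √[0.74513·0.25487·(1/644+1/435)] ≈ 0.027046.
z = -0.22288/0.027046 = -8.241.

z = -8.241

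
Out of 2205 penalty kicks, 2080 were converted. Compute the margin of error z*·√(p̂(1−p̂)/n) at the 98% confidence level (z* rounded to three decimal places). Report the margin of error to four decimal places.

Sample proportion p̂ = 2080/2205 = 0.94331.
SE = √(p̂(1−p̂)/n) = √(0.053476/2205) = 0.004925.
For 98% confidence, z* = 2.326.
Margin of error = z*·SE = 2.326 × 0.004925 = 0.0115.

ME = 0.0115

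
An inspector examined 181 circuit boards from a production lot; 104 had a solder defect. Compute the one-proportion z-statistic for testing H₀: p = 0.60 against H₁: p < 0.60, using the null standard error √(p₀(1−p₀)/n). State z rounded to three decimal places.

With x = 104 successes in n = 181, p̂ = 0.57459.
Null standard error: √(0.60·0.40/181) = √0.001325967 = 0.036414.
z = (0.57459 − 0.60)/0.036414 = -0.02541/0.036414 = -0.698.

z = -0.698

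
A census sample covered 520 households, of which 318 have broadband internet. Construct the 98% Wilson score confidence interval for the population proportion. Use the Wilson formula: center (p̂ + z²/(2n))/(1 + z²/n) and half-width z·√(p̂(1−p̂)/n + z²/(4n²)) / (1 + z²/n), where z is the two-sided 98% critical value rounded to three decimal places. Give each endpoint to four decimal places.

(0.5609, 0.6599)

Here p̂ = 318/520 = 0.61154 and z = 2.326 (z² = 5.410276).
1 + z²/n = 1.010404.
Center = (0.61154 + 0.005202)/1.010404 = 0.61039.
Radicand: p̂(1−p̂)/n + z²/(4n²) = 0.000456845 + 0.000005002 = 0.000461847.
Half-width = z·√(radicand)/denom = 2.326·0.021491/1.010404 = 0.04947.
So the interval runs from 0.5609 to 0.6599.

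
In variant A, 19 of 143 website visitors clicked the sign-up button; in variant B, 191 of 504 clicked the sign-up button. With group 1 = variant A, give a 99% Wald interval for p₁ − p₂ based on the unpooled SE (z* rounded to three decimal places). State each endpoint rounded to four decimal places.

p̂₁ = 19/143 = 0.13287, p̂₂ = 191/504 = 0.37897; p̂₁ − p̂₂ = -0.24610.
SE = √(0.000805689 + 0.000466967) = √0.001272656 = 0.035674.
z* = 2.576 at the 99% level. Margin of error = 0.09190.
Interval: -0.24610 ± 0.09190 → (-0.3380, -0.1542).

(-0.3380, -0.1542)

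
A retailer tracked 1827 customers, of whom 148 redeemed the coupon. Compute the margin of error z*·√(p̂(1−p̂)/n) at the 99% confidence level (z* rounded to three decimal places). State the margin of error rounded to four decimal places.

ME = 0.0164

p̂ = 148/1827 = 0.08101.
Standard error of p̂: √(0.074445/1827) = √0.000040747 = 0.006383.
z* = 2.576 at the 99% level.
So ME = 0.0164.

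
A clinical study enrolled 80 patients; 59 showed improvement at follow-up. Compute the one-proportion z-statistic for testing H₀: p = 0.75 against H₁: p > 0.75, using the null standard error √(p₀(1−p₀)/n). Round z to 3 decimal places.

Sample proportion p̂ = 59/80 = 0.73750.
Under H₀, SE = √(p₀(1−p₀)/n) = √(0.75·0.25/80) = √0.002343750 = 0.048412.
Test statistic: z = -0.01250/0.048412 = -0.258.

z = -0.258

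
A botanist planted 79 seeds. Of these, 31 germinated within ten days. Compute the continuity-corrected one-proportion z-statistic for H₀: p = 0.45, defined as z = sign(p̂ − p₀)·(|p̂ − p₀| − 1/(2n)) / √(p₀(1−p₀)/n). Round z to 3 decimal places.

z = -0.916

With x = 31 successes in n = 79, p̂ = 0.39241. p̂ − p₀ = -0.057595.
Continuity correction 1/(2n) = 1/158 = 0.006329.
Corrected numerator: |-0.057595| − 0.006329 = 0.051266.
Under H₀, SE = √(p₀(1−p₀)/n) = √(0.45·0.55/79) = √0.003132911 = 0.055972.
z = −0.051266/0.055972 = -0.916.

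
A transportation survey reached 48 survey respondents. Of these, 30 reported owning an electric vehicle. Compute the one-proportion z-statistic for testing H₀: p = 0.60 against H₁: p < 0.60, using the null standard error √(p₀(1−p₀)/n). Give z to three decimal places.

Sample proportion p̂ = 30/48 = 0.62500.
Under H₀, SE = √(p₀(1−p₀)/n) = √(0.60·0.40/48) = √0.005000000 = 0.070711.
z = (p̂ − p₀)/SE = (0.62500 − 0.60)/0.070711 = 0.354.

z = 0.354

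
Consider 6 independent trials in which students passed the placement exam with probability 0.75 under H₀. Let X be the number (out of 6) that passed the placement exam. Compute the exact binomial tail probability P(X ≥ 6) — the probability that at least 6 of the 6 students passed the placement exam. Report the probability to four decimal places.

P = 0.1780

X is binomial with n = 6 and p = 0.75.
P(X ≥ 6) = C(6,6)·0.75^6·0.25^0.
= 0.177979 = 0.1780.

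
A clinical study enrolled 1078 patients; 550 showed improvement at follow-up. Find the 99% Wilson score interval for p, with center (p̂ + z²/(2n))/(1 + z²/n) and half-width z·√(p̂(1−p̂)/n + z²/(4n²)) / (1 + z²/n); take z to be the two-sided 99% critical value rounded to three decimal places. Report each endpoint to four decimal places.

p̂ = 550/1078 = 0.51020; z = 2.576, so z² = 6.635776.
1 + z²/n = 1.006156.
Adjusted center: (0.51020 + z²/(2n))/1.006156 = 0.51014.
Radicand: p̂(1−p̂)/n + z²/(4n²) = 0.000231814 + 0.000001428 = 0.000233242.
Half-width = 2.576·√0.000233242/1.006156 = 0.03910.
CI: 0.51014 ± 0.03910 = (0.4710, 0.5492).

(0.4710, 0.5492)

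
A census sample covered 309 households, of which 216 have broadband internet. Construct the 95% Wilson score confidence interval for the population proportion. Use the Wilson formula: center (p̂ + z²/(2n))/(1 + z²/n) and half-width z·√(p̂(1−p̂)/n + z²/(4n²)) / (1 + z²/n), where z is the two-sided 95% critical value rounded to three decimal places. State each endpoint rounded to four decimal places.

p̂ = 216/309 = 0.69903; z = 1.960, so z² = 3.841600.
Denominator 1 + z²/n = 1 + 3.841600/309 = 1.012432.
Center = (0.69903 + 0.006216)/1.012432 = 0.69659.
Radicand: p̂(1−p̂)/n + z²/(4n²) = 0.000680865 + 0.000010059 = 0.000690924.
Half-width = z·√(radicand)/denom = 1.960·0.026285/1.012432 = 0.05089.
CI: 0.69659 ± 0.05089 = (0.6457, 0.7475).

(0.6457, 0.7475)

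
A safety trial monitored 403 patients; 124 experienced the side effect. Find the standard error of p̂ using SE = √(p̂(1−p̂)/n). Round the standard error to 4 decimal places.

SE = 0.0230

p̂ = 124/403 = 0.30769.
p̂(1−p̂) = 0.213017.
SE = √(0.213017/403) = √0.000528578 = 0.0230.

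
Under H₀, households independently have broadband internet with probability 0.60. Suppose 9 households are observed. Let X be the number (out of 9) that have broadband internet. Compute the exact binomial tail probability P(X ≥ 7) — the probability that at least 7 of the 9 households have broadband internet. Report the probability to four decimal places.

X is binomial with n = 9 and p = 0.60.
P(X ≥ 7) = C(9,7)·0.60^7·0.40^2 + C(9,8)·0.60^8·0.40^1 + C(9,9)·0.60^9·0.40^0.
= 0.161243 + 0.060466 + 0.010078 = 0.2318.

P = 0.2318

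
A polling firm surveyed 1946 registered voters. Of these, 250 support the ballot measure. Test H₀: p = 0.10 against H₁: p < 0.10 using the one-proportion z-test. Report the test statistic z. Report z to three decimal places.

With x = 250 successes in n = 1946, p̂ = 0.12847.
Under H₀, SE = √(p₀(1−p₀)/n) = √(0.10·0.90/1946) = √0.000046249 = 0.006801.
z = (p̂ − p₀)/SE = (0.12847 − 0.10)/0.006801 = 4.186.

z = 4.186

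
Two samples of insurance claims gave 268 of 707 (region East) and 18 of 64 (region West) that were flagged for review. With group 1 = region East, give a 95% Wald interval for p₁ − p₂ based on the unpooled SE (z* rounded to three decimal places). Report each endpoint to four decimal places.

p̂₁ = 268/707 = 0.37907, p̂₂ = 18/64 = 0.28125; p̂₁ − p̂₂ = 0.09782.
SE = √(0.000332921 + 0.003158569) = √0.003491490 = 0.059089.
For 95% confidence, z* = 1.960. Margin of error = 0.11581.
So the interval runs from -0.0180 to 0.2136.

(-0.0180, 0.2136)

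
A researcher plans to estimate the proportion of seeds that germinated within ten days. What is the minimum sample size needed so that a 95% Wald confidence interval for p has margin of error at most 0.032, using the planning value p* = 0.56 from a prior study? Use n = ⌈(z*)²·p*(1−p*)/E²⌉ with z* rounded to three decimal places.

n = 925

For 95% confidence, z* = 1.960.
p*(1−p*) = 0.2464.
Required n before rounding: 3.841600 × 0.2464 / 0.032² = 924.385.
⌈924.385⌉ = 925.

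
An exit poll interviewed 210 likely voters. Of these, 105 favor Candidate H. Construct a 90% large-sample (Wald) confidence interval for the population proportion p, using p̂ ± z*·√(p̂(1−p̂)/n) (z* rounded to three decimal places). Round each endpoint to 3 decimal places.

(0.443, 0.557)

Sample proportion p̂ = 105/210 = 0.50000.
SE(p̂) = √(0.50000·0.50000/210) = 0.034503.
z* = 1.645 at the 90% level.
Margin of error: 1.645 × 0.034503 = 0.05676.
Interval: 0.50000 ± 0.05676 → (0.443, 0.557).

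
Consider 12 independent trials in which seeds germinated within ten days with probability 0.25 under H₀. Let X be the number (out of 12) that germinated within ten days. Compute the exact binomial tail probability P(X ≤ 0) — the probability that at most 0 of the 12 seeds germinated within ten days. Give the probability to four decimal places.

P = 0.0317

X is binomial with n = 12 and p = 0.25.
P(X ≤ 0) = C(12,0)·0.25^0·0.75^12.
= 0.031676 = 0.0317.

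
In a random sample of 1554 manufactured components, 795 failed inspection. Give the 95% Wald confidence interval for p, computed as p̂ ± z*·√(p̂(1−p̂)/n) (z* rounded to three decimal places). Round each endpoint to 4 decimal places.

(0.4867, 0.5364)

The sample proportion is 795/1554 = 0.51158.
Standard error of p̂: √(0.249866/1554) = √0.000160789 = 0.012680.
For 95% confidence, z* = 1.960.
Margin of error: 1.960 × 0.012680 = 0.02485.
Interval: 0.51158 ± 0.02485 → (0.4867, 0.5364).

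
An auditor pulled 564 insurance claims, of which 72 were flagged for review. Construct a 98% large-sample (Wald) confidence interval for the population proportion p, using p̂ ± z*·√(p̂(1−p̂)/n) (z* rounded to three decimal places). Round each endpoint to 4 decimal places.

With x = 72 successes in n = 564, p̂ = 0.12766.
Standard error of p̂: √(0.111363/564) = √0.000197451 = 0.014052.
For 98% confidence, z* = 2.326.
Margin = 2.326·0.014052 = 0.03268.
So the interval runs from 0.0950 to 0.1603.

(0.0950, 0.1603)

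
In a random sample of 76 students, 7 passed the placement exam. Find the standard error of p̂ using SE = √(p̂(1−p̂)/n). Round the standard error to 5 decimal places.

The sample proportion is 7/76 = 0.09211.
p̂(1−p̂) = 0.09211·0.90789 = 0.083626.
SE = √(0.083626/76) = √0.001100342 = 0.03317.

SE = 0.03317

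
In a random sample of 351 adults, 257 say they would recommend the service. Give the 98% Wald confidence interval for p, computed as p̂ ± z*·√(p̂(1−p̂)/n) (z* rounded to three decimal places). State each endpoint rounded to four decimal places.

(0.6772, 0.7872)

With x = 257 successes in n = 351, p̂ = 0.73219.
Standard error of p̂: √(0.196086/351) = √0.000558650 = 0.023636.
The 98% critical value is z* = 2.326.
Margin of error: 2.326 × 0.023636 = 0.05498.
So the interval runs from 0.6772 to 0.7872.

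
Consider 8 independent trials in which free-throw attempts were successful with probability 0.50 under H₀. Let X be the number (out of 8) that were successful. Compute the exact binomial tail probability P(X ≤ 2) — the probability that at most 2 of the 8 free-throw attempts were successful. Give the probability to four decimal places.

X ~ Binomial(n=8, p=0.50).
P(X ≤ 2) = C(8,0)·0.50^0·0.50^8 + C(8,1)·0.50^1·0.50^7 + C(8,2)·0.50^2·0.50^6.
= 0.003906 + 0.031250 + 0.109375 = 0.1445.

P = 0.1445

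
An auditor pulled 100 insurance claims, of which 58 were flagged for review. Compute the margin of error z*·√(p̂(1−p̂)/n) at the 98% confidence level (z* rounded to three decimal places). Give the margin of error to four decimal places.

ME = 0.1148

Sample proportion p̂ = 58/100 = 0.58000.
SE(p̂) = √(0.58000·0.42000/100) = 0.049356.
For 98% confidence, z* = 2.326.
Margin of error = z*·SE = 2.326 × 0.049356 = 0.1148.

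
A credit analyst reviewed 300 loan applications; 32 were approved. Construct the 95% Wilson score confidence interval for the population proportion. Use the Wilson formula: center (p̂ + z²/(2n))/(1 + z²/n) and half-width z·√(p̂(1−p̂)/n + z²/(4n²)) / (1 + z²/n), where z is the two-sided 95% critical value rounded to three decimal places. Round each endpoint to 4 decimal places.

Here p̂ = 32/300 = 0.10667 and z = 1.960 (z² = 3.841600).
Denominator 1 + z²/n = 1 + 3.841600/300 = 1.012805.
Center = (0.10667 + 0.006403)/1.012805 = 0.11164.
Radicand: p̂(1−p̂)/n + z²/(4n²) = 0.000317630 + 0.000010671 = 0.000328301.
Half-width = z·√(radicand)/denom = 1.960·0.018119/1.012805 = 0.03506.
Interval: 0.11164 ± 0.03506 → (0.0766, 0.1467).

(0.0766, 0.1467)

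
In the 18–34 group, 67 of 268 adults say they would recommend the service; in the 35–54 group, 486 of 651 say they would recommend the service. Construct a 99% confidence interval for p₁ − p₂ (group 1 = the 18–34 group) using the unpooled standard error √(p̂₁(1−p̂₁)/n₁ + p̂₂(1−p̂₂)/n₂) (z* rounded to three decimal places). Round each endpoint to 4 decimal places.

p̂₁ = 67/268 = 0.25000, p̂₂ = 486/651 = 0.74654; p̂₁ − p̂₂ = -0.49654.
SE = √(0.000699627 + 0.000290655) = √0.000990282 = 0.031469.
z* = 2.576 at the 99% level. Margin of error = 0.08106.
Interval: -0.49654 ± 0.08106 → (-0.5776, -0.4155).

(-0.5776, -0.4155)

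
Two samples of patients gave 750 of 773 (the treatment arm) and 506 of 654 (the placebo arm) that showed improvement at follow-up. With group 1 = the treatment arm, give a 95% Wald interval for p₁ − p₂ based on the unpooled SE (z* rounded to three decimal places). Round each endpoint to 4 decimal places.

(0.1623, 0.2308)

p̂₁ = 0.97025, p̂₂ = 0.77370, so the observed difference is 0.19655.
SE = √(0.000037347 + 0.000267719) = √0.000305066 = 0.017466.
For 95% confidence, z* = 1.960. Margin = 1.960·0.017466 = 0.03423.
So the interval runs from 0.1623 to 0.2308.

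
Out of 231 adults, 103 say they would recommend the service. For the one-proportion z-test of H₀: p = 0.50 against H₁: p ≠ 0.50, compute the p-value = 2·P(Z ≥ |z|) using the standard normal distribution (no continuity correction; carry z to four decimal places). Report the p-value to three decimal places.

p-value = 0.100

The sample proportion is 103/231 = 0.44589.
Under H₀, SE = √(p₀(1−p₀)/n) = √(0.50·0.50/231) = √0.001082251 = 0.032898.
Test statistic (full precision, shown to 4 dp): z = (103/231 − 0.50)/SE₀ ≈ -1.6449.
p-value = 2·P(Z ≥ |z|) with z = -1.6449 → 0.100.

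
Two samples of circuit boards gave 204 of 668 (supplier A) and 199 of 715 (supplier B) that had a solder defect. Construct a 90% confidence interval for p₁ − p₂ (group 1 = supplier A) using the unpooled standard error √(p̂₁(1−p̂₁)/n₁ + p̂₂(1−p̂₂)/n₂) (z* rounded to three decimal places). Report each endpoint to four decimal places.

(-0.0132, 0.0673)

p̂₁ = 0.30539, p̂₂ = 0.27832, so the observed difference is 0.02707.
SE = √(0.000317555 + 0.000280921) = √0.000598476 = 0.024464.
For 90% confidence, z* = 1.645. Margin = 1.645·0.024464 = 0.04024.
CI: 0.02707 ± 0.04024 = (-0.0132, 0.0673).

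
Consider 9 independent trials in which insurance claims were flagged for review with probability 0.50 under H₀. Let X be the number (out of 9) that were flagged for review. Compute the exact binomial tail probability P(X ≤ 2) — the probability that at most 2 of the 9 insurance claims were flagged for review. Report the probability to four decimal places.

X ~ Binomial(n=9, p=0.50).
P(X ≤ 2) = C(9,0)·0.50^0·0.50^9 + C(9,1)·0.50^1·0.50^8 + C(9,2)·0.50^2·0.50^7.
= 0.001953 + 0.017578 + 0.070312 = 0.0898.

P = 0.0898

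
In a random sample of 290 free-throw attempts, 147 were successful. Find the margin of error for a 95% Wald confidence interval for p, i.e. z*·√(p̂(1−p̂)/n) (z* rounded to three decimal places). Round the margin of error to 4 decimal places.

ME = 0.0575

The sample proportion is 147/290 = 0.50690.
SE(p̂) = √(0.50690·0.49310/290) = 0.029358.
For 95% confidence, z* = 1.960.
So ME = 0.0575.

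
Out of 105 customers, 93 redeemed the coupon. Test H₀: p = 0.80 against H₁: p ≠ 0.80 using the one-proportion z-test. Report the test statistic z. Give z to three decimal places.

z = 2.196

The sample proportion is 93/105 = 0.88571.
SE₀ = √(0.80·0.20/105) = 0.039036.
z = (p̂ − p₀)/SE = (0.88571 − 0.80)/0.039036 = 2.196.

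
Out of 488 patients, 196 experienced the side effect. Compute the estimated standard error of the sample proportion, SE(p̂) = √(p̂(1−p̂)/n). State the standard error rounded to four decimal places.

SE = 0.0222

With x = 196 successes in n = 488, p̂ = 0.40164.
p̂(1−p̂) = 0.240325.
SE = √(0.240325/488) = √0.000492469 = 0.0222.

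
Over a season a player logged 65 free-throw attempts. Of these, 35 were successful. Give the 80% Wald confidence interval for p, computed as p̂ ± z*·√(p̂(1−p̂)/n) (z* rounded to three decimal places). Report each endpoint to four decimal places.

(0.4592, 0.6177)

The sample proportion is 35/65 = 0.53846.
Standard error of p̂: √(0.248521/65) = √0.003823396 = 0.061834.
For 80% confidence, z* = 1.282.
Margin of error: 1.282 × 0.061834 = 0.07927.
CI: 0.53846 ± 0.07927 = (0.4592, 0.6177).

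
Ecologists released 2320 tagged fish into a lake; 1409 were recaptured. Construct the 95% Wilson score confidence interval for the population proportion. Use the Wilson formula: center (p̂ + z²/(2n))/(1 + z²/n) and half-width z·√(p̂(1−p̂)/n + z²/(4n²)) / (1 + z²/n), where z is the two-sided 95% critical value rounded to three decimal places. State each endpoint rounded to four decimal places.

(0.5873, 0.6270)

Here p̂ = 1409/2320 = 0.60733 and z = 1.960 (z² = 3.841600).
Denominator 1 + z²/n = 1 + 3.841600/2320 = 1.001656.
Adjusted center: (0.60733 + z²/(2n))/1.001656 = 0.60715.
Radicand: p̂(1−p̂)/n + z²/(4n²) = 0.000102793 + 0.000000178 = 0.000102971.
Half-width = 1.960·√0.000102971/1.001656 = 0.01986.
So the interval runs from 0.5873 to 0.6270.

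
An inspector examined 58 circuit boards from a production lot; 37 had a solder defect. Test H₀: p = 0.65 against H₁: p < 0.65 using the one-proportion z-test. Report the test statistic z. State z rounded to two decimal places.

z = -0.19

The sample proportion is 37/58 = 0.63793.
SE₀ = √(0.65·0.35/58) = 0.062629.
Test statistic: z = -0.01207/0.062629 = -0.19.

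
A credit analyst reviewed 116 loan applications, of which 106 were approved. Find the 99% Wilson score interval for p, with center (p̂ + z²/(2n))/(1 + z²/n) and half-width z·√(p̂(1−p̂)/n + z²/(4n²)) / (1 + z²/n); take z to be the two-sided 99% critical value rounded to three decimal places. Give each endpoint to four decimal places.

Here p̂ = 106/116 = 0.91379 and z = 2.576 (z² = 6.635776).
Denominator 1 + z²/n = 1 + 6.635776/116 = 1.057205.
Adjusted center: (0.91379 + z²/(2n))/1.057205 = 0.89140.
Radicand: p̂(1−p̂)/n + z²/(4n²) = 0.000679097 + 0.000123287 = 0.000802384.
Half-width = z·√(radicand)/denom = 2.576·0.028326/1.057205 = 0.06902.
Interval: 0.89140 ± 0.06902 → (0.8224, 0.9604).

(0.8224, 0.9604)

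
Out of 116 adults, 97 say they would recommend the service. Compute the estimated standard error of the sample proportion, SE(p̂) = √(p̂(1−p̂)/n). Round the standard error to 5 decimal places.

SE = 0.03436

The sample proportion is 97/116 = 0.83621.
p̂(1−p̂) = 0.136963.
Dividing by n and taking the root: √0.001180716 = 0.03436.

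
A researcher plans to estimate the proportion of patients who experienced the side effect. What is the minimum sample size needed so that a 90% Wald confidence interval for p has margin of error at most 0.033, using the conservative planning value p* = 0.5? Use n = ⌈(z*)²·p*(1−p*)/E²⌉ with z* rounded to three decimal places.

For 90% confidence, z* = 1.645.
p*(1−p*) = 0.2500.
Required n before rounding: 2.706025 × 0.2500 / 0.033² = 621.218.
⌈621.218⌉ = 622.

n = 622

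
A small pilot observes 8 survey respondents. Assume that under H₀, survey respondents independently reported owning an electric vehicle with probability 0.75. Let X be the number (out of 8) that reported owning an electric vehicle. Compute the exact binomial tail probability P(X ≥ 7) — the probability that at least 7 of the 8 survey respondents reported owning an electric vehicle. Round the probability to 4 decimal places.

X is binomial with n = 8 and p = 0.75.
P(X ≥ 7) = C(8,7)·0.75^7·0.25^1 + C(8,8)·0.75^8·0.25^0.
= 0.266968 + 0.100113 = 0.3671.

P = 0.3671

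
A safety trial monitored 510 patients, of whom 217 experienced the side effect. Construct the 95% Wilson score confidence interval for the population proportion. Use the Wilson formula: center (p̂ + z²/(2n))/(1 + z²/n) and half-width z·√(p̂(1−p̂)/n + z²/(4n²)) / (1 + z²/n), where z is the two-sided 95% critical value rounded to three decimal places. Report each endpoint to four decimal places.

(0.3833, 0.4688)

p̂ = 217/510 = 0.42549; z = 1.960, so z² = 3.841600.
1 + z²/n = 1.007533.
Center = (0.42549 + 0.003766)/1.007533 = 0.42605.
Radicand: p̂(1−p̂)/n + z²/(4n²) = 0.000479310 + 0.000003692 = 0.000483002.
Half-width = 1.960·√0.000483002/1.007533 = 0.04275.
CI: 0.42605 ± 0.04275 = (0.3833, 0.4688).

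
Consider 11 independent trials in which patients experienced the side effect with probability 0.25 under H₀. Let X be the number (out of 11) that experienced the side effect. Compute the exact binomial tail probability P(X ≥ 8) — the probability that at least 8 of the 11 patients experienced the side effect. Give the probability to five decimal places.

X is binomial with n = 11 and p = 0.25.
P(X ≥ 8) = C(11,8)·0.25^8·0.75^3 + C(11,9)·0.25^9·0.75^2 + C(11,10)·0.25^10·0.75^1 + C(11,11)·0.25^11·0.75^0.
= 0.001062 + 0.000118 + 0.000008 + 0.000000 = 0.00119.

P = 0.00119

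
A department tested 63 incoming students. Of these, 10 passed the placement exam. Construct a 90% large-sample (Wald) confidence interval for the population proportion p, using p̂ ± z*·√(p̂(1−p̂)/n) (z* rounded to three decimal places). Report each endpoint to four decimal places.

With x = 10 successes in n = 63, p̂ = 0.15873.
SE = √(p̂(1−p̂)/n) = √(0.133535/63) = 0.046039.
z* = 1.645 at the 90% level.
Margin of error: 1.645 × 0.046039 = 0.07573.
CI: 0.15873 ± 0.07573 = (0.0830, 0.2345).

(0.0830, 0.2345)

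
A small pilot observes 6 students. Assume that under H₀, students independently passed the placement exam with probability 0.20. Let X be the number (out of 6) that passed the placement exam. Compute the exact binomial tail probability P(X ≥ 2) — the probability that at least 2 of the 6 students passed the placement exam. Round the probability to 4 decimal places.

P = 0.3446

X is binomial with n = 6 and p = 0.20.
P(X ≥ 2) = Σ_{j=2}^{6} C(6,j)·0.20^j·0.80^{6−j}.
= 0.245760 + 0.081920 + 0.015360 + 0.001536 + 0.000064 = 0.3446.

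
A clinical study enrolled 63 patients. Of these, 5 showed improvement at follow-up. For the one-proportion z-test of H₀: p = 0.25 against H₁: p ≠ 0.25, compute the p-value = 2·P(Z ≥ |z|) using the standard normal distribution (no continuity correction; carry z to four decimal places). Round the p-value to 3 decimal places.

p-value = 0.002

With x = 5 successes in n = 63, p̂ = 0.07937.
SE₀ = √(0.25·0.75/63) = 0.054554.
z = (p̂ − p₀)/SE = (5/63 − 0.25)/0.054554 ≈ -3.1278.
p-value = 2·P(Z ≥ |z|) with z = -3.1278 → 0.002.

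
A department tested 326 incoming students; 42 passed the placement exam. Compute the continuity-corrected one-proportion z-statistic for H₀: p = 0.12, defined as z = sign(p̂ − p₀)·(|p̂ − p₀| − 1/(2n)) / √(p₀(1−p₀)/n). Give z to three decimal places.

z = 0.406

The sample proportion is 42/326 = 0.12883. p̂ − p₀ = 0.008834.
1/(2n) = 0.001534.
Corrected numerator: |0.008834| − 0.001534 = 0.007300.
SE₀ = √(0.12·0.88/326) = 0.017998.
z = +0.007300/0.017998 = 0.406.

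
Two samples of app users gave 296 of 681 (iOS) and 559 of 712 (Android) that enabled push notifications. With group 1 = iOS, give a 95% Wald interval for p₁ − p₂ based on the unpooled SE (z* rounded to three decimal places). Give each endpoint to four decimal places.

p̂₁ = 296/681 = 0.43465, p̂₂ = 559/712 = 0.78511; p̂₁ − p̂₂ = -0.35046.
Unpooled SE = √(p̂₁(1−p̂₁)/n₁ + p̂₂(1−p̂₂)/n₂) = √(0.000360837 + 0.000236954) = 0.024450.
For 95% confidence, z* = 1.960. Margin = 1.960·0.024450 = 0.04792.
Interval: -0.35046 ± 0.04792 → (-0.3984, -0.3025).

(-0.3984, -0.3025)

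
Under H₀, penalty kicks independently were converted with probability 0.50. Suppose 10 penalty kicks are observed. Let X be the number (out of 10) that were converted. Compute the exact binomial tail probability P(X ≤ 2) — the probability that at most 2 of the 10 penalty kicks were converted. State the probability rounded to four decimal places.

P = 0.0547

X ~ Binomial(n=10, p=0.50).
P(X ≤ 2) = C(10,0)·0.50^0·0.50^10 + C(10,1)·0.50^1·0.50^9 + C(10,2)·0.50^2·0.50^8.
= 0.000977 + 0.009766 + 0.043945 = 0.0547.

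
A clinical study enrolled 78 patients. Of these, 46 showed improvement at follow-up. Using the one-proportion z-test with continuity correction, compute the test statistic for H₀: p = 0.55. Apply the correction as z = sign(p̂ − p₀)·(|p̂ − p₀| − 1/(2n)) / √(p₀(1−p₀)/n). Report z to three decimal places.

p̂ = 46/78 = 0.58974. p̂ − p₀ = 0.039744.
1/(2n) = 0.006410.
Corrected numerator: |0.039744| − 0.006410 = 0.033334.
Null standard error: √(0.55·0.45/78) = √0.003173077 = 0.056330.
z = +0.033334/0.056330 = 0.592.

z = 0.592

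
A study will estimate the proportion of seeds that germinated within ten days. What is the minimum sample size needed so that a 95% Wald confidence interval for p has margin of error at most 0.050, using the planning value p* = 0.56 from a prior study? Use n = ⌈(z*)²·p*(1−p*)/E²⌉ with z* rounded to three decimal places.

For 95% confidence, z* = 1.960.
p*(1−p*) = 0.56·0.44 = 0.2464.
(z*)²·p*(1−p*)/E² = 3.841600·0.2464/0.002500 = 378.628.
⌈378.628⌉ = 379.

n = 379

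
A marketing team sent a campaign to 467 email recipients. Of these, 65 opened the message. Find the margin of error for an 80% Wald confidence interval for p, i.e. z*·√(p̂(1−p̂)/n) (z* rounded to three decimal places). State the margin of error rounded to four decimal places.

ME = 0.0205

Sample proportion p̂ = 65/467 = 0.13919.
SE(p̂) = √(0.13919·0.86081/467) = 0.016017.
The 80% critical value is z* = 1.282.
ME = 1.282·0.016017 = 0.0205.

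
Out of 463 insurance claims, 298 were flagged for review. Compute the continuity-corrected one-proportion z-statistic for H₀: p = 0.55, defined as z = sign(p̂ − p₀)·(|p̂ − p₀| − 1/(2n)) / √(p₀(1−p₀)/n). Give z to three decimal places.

With x = 298 successes in n = 463, p̂ = 0.64363. p̂ − p₀ = 0.093629.
Continuity correction 1/(2n) = 1/926 = 0.001080.
Corrected numerator: |0.093629| − 0.001080 = 0.092549.
Under H₀, SE = √(p₀(1−p₀)/n) = √(0.55·0.45/463) = √0.000534557 = 0.023120.
z = +0.092549/0.023120 = 4.003.

z = 4.003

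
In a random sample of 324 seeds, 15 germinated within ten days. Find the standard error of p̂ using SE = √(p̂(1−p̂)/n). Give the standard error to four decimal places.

SE = 0.0117

The sample proportion is 15/324 = 0.04630.
p̂(1−p̂) = 0.044156.
SE = √(0.044156/324) = 0.0117.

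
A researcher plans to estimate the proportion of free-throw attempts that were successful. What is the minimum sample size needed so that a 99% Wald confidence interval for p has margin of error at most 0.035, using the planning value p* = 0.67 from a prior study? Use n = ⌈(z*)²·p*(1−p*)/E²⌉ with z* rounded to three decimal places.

n = 1198

The 99% critical value is z* = 2.576.
p*(1−p*) = 0.67·0.33 = 0.2211.
Required n before rounding: 6.635776 × 0.2211 / 0.035² = 1197.690.
Rounding up, n = 1198.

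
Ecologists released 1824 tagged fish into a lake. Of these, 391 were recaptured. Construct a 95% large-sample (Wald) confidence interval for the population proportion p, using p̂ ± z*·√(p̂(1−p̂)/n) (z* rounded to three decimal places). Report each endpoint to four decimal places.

(0.1955, 0.2332)

The sample proportion is 391/1824 = 0.21436.
Standard error of p̂: √(0.168412/1824) = √0.000092331 = 0.009609.
The 95% critical value is z* = 1.960.
Margin of error: 1.960 × 0.009609 = 0.01883.
CI: 0.21436 ± 0.01883 = (0.1955, 0.2332).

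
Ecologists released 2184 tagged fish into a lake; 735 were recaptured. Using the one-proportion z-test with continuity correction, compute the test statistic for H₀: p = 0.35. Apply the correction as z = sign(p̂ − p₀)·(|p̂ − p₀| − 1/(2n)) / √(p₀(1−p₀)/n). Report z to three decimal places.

p̂ = 735/2184 = 0.33654. p̂ − p₀ = -0.013462.
1/(2n) = 0.000229.
Corrected numerator: |-0.013462| − 0.000229 = 0.013233.
SE₀ = √(0.35·0.65/2184) = 0.010206.
z = (−)0.013233/0.010206 = -1.297.

z = -1.297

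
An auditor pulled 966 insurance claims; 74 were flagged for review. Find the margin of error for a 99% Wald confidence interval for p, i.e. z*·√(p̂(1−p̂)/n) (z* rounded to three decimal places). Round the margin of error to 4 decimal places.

ME = 0.0220

Sample proportion p̂ = 74/966 = 0.07660.
Standard error of p̂: √(0.070736/966) = √0.000073226 = 0.008557.
The 99% critical value is z* = 2.576.
Margin of error = z*·SE = 2.576 × 0.008557 = 0.0220.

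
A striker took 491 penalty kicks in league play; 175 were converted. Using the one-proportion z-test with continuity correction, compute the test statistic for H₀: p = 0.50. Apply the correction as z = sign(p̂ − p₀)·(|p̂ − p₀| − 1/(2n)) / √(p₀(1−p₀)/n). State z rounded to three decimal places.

z = -6.318

The sample proportion is 175/491 = 0.35642. p̂ − p₀ = -0.143585.
1/(2n) = 0.001018.
Corrected numerator: |-0.143585| − 0.001018 = 0.142567.
Under H₀, SE = √(p₀(1−p₀)/n) = √(0.50·0.50/491) = √0.000509165 = 0.022565.
z = −0.142567/0.022565 = -6.318.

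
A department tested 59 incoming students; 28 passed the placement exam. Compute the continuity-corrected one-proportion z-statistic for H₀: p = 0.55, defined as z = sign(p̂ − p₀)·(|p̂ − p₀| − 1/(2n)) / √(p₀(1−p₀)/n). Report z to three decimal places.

z = -1.034

Sample proportion p̂ = 28/59 = 0.47458. p̂ − p₀ = -0.075424.
1/(2n) = 0.008475.
Corrected numerator: |-0.075424| − 0.008475 = 0.066949.
SE₀ = √(0.55·0.45/59) = 0.064768.
z = (−)0.066949/0.064768 = -1.034.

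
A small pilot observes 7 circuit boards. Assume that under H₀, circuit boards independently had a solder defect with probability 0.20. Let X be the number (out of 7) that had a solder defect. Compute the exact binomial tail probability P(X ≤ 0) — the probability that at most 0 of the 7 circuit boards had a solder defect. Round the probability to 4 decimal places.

P = 0.2097

X is binomial with n = 7 and p = 0.20.
P(X ≤ 0) = C(7,0)·0.20^0·0.80^7.
= 0.209715 = 0.2097.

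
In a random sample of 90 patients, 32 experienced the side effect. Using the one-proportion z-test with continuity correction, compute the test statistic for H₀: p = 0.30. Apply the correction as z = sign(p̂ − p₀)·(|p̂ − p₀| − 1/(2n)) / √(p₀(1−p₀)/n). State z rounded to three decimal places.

z = 1.035

The sample proportion is 32/90 = 0.35556. p̂ − p₀ = 0.055556.
1/(2n) = 0.005556.
Corrected numerator: |0.055556| − 0.005556 = 0.050000.
Null standard error: √(0.30·0.70/90) = √0.002333333 = 0.048305.
z = (+)0.050000/0.048305 = 1.035.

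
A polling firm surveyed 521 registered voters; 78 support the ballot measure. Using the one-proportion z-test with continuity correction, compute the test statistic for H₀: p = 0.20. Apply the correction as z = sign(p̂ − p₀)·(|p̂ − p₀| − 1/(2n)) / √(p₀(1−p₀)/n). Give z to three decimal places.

With x = 78 successes in n = 521, p̂ = 0.14971. p̂ − p₀ = -0.050288.
Continuity correction 1/(2n) = 1/1042 = 0.000960.
Corrected numerator: |-0.050288| − 0.000960 = 0.049328.
SE₀ = √(0.20·0.80/521) = 0.017524.
z = (−)0.049328/0.017524 = -2.815.

z = -2.815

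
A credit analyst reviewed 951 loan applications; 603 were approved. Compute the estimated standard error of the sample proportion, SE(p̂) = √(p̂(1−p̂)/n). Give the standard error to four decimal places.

SE = 0.0156

Sample proportion p̂ = 603/951 = 0.63407.
p̂(1−p̂) = 0.63407·0.36593 = 0.232025.
Dividing by n and taking the root: √0.000243980 = 0.0156.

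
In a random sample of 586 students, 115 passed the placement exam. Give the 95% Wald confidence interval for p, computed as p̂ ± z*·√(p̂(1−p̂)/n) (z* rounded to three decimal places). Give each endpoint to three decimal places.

The sample proportion is 115/586 = 0.19625.
SE(p̂) = √(0.19625·0.80375/586) = 0.016406.
The 95% critical value is z* = 1.960.
Margin = 1.960·0.016406 = 0.03216.
Interval: 0.19625 ± 0.03216 → (0.164, 0.228).

(0.164, 0.228)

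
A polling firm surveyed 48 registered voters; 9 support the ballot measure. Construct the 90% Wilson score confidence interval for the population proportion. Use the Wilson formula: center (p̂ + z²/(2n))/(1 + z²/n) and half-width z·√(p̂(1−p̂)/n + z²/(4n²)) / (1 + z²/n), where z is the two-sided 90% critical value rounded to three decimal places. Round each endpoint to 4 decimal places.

Here p̂ = 9/48 = 0.18750 and z = 1.645 (z² = 2.706025).
Denominator 1 + z²/n = 1 + 2.706025/48 = 1.056376.
Adjusted center: (0.18750 + z²/(2n))/1.056376 = 0.20418.
Radicand: p̂(1−p̂)/n + z²/(4n²) = 0.003173828 + 0.000293623 = 0.003467451.
Half-width = z·√(radicand)/denom = 1.645·0.058885/1.056376 = 0.09170.
CI: 0.20418 ± 0.09170 = (0.1125, 0.2959).

(0.1125, 0.2959)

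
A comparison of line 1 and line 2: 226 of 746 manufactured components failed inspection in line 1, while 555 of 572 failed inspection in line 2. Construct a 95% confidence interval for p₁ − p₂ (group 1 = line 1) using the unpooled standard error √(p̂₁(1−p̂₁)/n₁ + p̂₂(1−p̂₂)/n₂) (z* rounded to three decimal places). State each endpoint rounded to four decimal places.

(-0.7031, -0.6315)

p̂₁ = 226/746 = 0.30295, p̂₂ = 555/572 = 0.97028; p̂₁ − p̂₂ = -0.66733.
SE = √(0.000283071 + 0.000050414) = √0.000333485 = 0.018262.
z* = 1.960 at the 95% level. Margin = 1.960·0.018262 = 0.03579.
Interval: -0.66733 ± 0.03579 → (-0.7031, -0.6315).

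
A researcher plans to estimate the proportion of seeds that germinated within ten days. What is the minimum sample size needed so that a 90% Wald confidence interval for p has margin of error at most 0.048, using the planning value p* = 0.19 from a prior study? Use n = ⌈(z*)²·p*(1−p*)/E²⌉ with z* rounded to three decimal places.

For 90% confidence, z* = 1.645.
p*(1−p*) = 0.1539.
(z*)²·p*(1−p*)/E² = 2.706025·0.1539/0.002304 = 180.754.
Rounding up, n = 181.

n = 181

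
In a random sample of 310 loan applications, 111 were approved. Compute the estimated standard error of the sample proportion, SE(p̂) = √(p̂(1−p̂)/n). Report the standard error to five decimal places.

With x = 111 successes in n = 310, p̂ = 0.35806.
p̂(1−p̂) = 0.35806·0.64194 = 0.229853.
SE = √(0.229853/310) = 0.02723.

SE = 0.02723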